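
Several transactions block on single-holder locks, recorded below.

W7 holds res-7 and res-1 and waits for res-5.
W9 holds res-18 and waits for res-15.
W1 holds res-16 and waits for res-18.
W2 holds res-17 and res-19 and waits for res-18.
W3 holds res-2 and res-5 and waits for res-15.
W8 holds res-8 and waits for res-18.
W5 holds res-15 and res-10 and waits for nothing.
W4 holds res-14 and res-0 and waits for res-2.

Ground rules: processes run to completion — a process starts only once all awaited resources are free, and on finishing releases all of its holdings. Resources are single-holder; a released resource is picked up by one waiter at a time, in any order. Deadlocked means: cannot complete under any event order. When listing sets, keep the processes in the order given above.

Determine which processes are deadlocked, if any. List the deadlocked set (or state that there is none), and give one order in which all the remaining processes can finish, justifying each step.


Nothing here is deadlocked.
Key observation: the wait graph is acyclic; completion cascades from the unblocked processes through everyone else.
A valid finishing order for the others: W5, W3, W4, W9, W2, W1, W8, W7.
Check, step by step:
  W5 waits on nothing -> runs at once and releases res-15 and res-10
  W3 waits on res-15 — all released -> runs and releases res-2 and res-5
  W4 waits on res-2 — all released -> runs and releases res-14 and res-0
  W9 waits on res-15 — all released -> runs and releases res-18
  W2 waits on res-18 — all released -> runs and releases res-17 and res-19
  W1 waits on res-18 — all released -> runs and releases res-16
  W8 waits on res-18 — all released -> runs and releases res-8
  W7 waits on res-5 — all released -> runs and releases res-7 and res-1


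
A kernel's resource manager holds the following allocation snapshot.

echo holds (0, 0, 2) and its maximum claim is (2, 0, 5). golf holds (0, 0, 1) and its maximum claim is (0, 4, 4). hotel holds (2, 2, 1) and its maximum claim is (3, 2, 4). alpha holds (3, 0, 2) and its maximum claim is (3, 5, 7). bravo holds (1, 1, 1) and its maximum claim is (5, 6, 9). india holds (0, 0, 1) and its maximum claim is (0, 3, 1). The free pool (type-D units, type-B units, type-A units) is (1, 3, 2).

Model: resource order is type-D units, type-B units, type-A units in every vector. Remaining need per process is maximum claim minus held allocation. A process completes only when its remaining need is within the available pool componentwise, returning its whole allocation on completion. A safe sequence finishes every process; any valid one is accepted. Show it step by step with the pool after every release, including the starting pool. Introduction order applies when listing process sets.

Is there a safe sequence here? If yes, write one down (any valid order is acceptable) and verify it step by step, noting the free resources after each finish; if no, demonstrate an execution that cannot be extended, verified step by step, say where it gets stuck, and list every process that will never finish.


SAFE — a valid safe sequence is india, hotel, echo, alpha, bravo, golf.
Key observation: reading the order forward, india is the first process whose need (0, 3, 0) meets the free pool (1, 3, 2) exactly on a resource it requests.
Walking it through:
  pool = (1, 3, 2)
  run india (needs (0, 3, 0), free (1, 3, 2)); after release of (0, 0, 1) the pool is (1, 3, 3)
  run hotel (needs (1, 0, 3), free (1, 3, 3)); after release of (2, 2, 1) the pool is (3, 5, 4)
  run echo (needs (2, 0, 3), free (3, 5, 4)); after release of (0, 0, 2) the pool is (3, 5, 6)
  run alpha (needs (0, 5, 5), free (3, 5, 6)); after release of (3, 0, 2) the pool is (6, 5, 8)
  run bravo (needs (4, 5, 8), free (6, 5, 8)); after release of (1, 1, 1) the pool is (7, 6, 9)
  run golf (needs (0, 4, 3), free (7, 6, 9)); after release of (0, 0, 1) the pool is (7, 6, 10)


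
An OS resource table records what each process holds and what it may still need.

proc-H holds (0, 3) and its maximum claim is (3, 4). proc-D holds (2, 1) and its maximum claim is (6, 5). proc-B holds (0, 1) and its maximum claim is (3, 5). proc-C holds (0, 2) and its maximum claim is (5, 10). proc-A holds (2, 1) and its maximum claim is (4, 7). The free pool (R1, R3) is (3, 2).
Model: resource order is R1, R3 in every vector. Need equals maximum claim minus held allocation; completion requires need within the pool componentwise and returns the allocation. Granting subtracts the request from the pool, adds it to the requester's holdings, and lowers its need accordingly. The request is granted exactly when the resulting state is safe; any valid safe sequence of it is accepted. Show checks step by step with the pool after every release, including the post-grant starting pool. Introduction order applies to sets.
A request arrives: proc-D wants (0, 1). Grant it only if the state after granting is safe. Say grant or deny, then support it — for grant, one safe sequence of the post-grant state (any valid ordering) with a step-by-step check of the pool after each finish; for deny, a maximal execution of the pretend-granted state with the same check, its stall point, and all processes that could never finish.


DENY — the pretend-granted state is unsafe.
Key observation: after proc-H, proc-B the pool peaks at (3, 5), and each blocked process is short somewhere: proc-D on R1; proc-C on R1, R3; proc-A on R3.
Pretend the grant happened; the run proc-H, proc-B goes as far as possible. Step-by-step check:
  pool = (3, 1)
  run proc-H (needs (3, 1), free (3, 1)); after release of (0, 3) the pool is (3, 4)
  run proc-B (needs (3, 4), free (3, 4)); after release of (0, 1) the pool is (3, 5)
  blocked: proc-D wants (4, 3), pool (3, 5) — not enough R1
  blocked: proc-C wants (5, 8), pool (3, 5) — not enough R1 and R3
  blocked: proc-A wants (2, 6), pool (3, 5) — not enough R3
Processes that could never finish after the grant: proc-D, proc-C and proc-A.


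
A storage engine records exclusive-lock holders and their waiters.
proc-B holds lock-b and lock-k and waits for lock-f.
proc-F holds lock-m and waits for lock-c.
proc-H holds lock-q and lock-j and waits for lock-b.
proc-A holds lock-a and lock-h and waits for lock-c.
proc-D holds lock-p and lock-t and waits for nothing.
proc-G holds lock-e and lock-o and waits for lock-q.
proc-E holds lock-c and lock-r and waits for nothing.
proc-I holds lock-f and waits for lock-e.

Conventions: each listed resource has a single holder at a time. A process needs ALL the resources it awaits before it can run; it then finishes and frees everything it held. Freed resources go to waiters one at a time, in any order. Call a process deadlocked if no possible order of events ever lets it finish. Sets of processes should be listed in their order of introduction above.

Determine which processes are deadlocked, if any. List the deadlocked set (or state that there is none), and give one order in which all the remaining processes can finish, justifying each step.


Deadlocked: proc-B, proc-H, proc-G and proc-I.
Key observation: the knot is the closed ring of waits proc-B -> proc-I -> proc-G -> proc-H -> proc-B; no other process is dragged down with it.
A valid finishing order for the others: proc-E, proc-A, proc-D, proc-F.
Walking it through:
  proc-E waits on nothing -> runs at once and releases lock-c and lock-r
  run proc-A (all its waits — lock-c — are resolved); releases lock-a and lock-h
  proc-D waits on nothing -> runs at once and releases lock-p and lock-t
  run proc-F (all its waits — lock-c — are resolved); releases lock-m


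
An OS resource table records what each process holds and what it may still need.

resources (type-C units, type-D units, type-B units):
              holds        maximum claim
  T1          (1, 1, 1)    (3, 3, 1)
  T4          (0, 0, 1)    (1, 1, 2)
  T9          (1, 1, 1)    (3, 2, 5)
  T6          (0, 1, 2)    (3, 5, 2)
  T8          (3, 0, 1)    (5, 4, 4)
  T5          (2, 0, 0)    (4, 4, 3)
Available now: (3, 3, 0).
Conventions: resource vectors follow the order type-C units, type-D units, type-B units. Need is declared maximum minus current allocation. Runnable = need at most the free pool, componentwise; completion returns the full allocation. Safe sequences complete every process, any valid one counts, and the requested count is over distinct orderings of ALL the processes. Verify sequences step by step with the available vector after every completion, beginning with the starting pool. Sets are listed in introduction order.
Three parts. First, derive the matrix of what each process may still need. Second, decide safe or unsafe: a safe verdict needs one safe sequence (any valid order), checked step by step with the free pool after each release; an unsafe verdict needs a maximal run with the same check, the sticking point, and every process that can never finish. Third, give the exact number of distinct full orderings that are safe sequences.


(1) Remaining need (order type-C units, type-D units, type-B units):
  T1: (2, 2, 0)
  T4: (1, 1, 1)
  T9: (2, 1, 4)
  T6: (3, 4, 0)
  T8: (2, 4, 3)
  T5: (2, 4, 3)
(2) SAFE, for example via the order T1, T6, T5, T4, T8, T9.
Key observation: at T6 the run first touches a limit — (3, 4, 0) against (4, 4, 1), exact on a resource it actually requests.
Check, step by step:
  pool = (3, 3, 0)
  T1 needs (2, 2, 0) <= (3, 3, 0) -> finishes; pool += (1, 1, 1) = (4, 4, 1)
  T6 needs (3, 4, 0) <= (4, 4, 1) -> finishes; pool += (0, 1, 2) = (4, 5, 3)
  T5 needs (2, 4, 3) <= (4, 5, 3) -> finishes; pool += (2, 0, 0) = (6, 5, 3)
  T4 needs (1, 1, 1) <= (6, 5, 3) -> finishes; pool += (0, 0, 1) = (6, 5, 4)
  T8 needs (2, 4, 3) <= (6, 5, 4) -> finishes; pool += (3, 0, 1) = (9, 5, 5)
  T9 needs (2, 1, 4) <= (9, 5, 5) -> finishes; pool += (1, 1, 1) = (10, 6, 6)
(3) Exactly 22 of the possible complete orderings are safe sequences.


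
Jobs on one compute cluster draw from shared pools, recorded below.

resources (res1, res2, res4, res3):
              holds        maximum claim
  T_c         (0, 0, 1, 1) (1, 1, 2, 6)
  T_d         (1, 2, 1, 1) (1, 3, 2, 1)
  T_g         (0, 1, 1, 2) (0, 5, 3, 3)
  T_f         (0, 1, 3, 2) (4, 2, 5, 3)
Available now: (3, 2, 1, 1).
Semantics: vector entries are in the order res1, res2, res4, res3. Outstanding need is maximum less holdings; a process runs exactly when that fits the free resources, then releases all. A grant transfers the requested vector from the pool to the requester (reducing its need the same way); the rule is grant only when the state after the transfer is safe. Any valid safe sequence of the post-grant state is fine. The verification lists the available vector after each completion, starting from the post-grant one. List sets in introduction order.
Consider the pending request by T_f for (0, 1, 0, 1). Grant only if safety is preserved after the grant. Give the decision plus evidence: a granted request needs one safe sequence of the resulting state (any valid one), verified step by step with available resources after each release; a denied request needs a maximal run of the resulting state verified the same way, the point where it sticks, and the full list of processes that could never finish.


GRANT: granting preserves safety; a valid post-grant sequence is T_d, T_f, T_g, T_c.
Key observation: the grant leaves (3, 1, 1, 0) free — enough for T_d, whose release restarts the cascade.
Verifying the post-grant state step by step:
  pool = (3, 1, 1, 0)
  T_d needs (0, 1, 1, 0) <= (3, 1, 1, 0) -> finishes; pool += (1, 2, 1, 1) = (4, 3, 2, 1)
  T_f needs (4, 0, 2, 0) <= (4, 3, 2, 1) -> finishes; pool += (0, 2, 3, 3) = (4, 5, 5, 4)
  T_g needs (0, 4, 2, 1) <= (4, 5, 5, 4) -> finishes; pool += (0, 1, 1, 2) = (4, 6, 6, 6)
  T_c needs (1, 1, 1, 5) <= (4, 6, 6, 6) -> finishes; pool += (0, 0, 1, 1) = (4, 6, 7, 7)


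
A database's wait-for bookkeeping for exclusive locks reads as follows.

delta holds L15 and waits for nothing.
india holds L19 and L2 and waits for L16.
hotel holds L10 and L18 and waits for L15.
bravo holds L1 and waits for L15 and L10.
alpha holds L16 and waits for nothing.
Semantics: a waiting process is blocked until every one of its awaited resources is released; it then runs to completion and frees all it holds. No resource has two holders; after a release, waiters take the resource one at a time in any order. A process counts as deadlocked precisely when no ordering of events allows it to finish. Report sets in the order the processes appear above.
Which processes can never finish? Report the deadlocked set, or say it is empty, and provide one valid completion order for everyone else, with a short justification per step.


No process is deadlocked.
Key observation: there is no circular wait here — follow any chain and it reaches a process that is free to run now.
The rest can finish in the order alpha, delta, india, hotel, bravo.
Walking it through:
  alpha waits on nothing -> runs at once and releases L16
  delta waits on nothing -> runs at once and releases L15
  india waits on L16 — all released -> runs and releases L19 and L2
  hotel waits on L15 — all released -> runs and releases L10 and L18
  bravo waits on L15 and L10 — all released -> runs and releases L1


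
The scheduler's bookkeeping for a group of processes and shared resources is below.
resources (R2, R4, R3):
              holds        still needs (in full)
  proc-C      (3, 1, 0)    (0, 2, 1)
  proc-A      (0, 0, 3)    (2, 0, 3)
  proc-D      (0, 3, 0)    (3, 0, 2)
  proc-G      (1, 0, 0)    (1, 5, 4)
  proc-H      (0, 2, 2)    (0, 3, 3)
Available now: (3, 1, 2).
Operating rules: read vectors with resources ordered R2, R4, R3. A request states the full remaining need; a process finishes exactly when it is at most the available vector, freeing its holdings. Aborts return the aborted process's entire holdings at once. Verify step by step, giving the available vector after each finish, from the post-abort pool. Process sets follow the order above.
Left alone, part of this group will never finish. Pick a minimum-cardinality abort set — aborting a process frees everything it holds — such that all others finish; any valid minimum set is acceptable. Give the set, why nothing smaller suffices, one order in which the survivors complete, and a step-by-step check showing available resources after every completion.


The answer: abort proc-H.
Key observation: the returned (0, 2, 2) from proc-H is what brings proc-G — unrunnable before, under any order — into play at step 3.
Why nothing smaller works: aborting no one leaves the state deadlocked as given.
Survivors finish in the order: proc-D, proc-C, proc-G, proc-A. Check, step by step (pool after the aborts first):
  pool = (3, 3, 4)
  run proc-D (needs (3, 0, 2), free (3, 3, 4)); after release of (0, 3, 0) the pool is (3, 6, 4)
  run proc-C (needs (0, 2, 1), free (3, 6, 4)); after release of (3, 1, 0) the pool is (6, 7, 4)
  run proc-G (needs (1, 5, 4), free (6, 7, 4)); after release of (1, 0, 0) the pool is (7, 7, 4)
  run proc-A (needs (2, 0, 3), free (7, 7, 4)); after release of (0, 0, 3) the pool is (7, 7, 7)


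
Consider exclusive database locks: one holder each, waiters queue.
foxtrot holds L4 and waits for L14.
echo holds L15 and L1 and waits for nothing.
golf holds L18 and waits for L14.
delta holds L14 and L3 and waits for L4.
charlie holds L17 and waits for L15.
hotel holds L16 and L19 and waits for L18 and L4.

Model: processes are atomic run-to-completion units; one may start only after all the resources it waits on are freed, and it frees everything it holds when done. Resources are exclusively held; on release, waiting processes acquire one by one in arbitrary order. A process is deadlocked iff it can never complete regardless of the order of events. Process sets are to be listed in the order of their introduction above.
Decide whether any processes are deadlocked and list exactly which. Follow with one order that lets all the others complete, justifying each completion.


The deadlocked set is foxtrot, golf, delta and hotel.
Key observation: the loop foxtrot -> delta -> foxtrot blocks itself forever; golf and hotel wait into the deadlock from upstream.
A valid finishing order for the others: echo, charlie.
Check, step by step:
  echo waits on nothing -> runs at once and releases L15 and L1
  charlie: everything it awaited (L15) is free; runs, freeing L17


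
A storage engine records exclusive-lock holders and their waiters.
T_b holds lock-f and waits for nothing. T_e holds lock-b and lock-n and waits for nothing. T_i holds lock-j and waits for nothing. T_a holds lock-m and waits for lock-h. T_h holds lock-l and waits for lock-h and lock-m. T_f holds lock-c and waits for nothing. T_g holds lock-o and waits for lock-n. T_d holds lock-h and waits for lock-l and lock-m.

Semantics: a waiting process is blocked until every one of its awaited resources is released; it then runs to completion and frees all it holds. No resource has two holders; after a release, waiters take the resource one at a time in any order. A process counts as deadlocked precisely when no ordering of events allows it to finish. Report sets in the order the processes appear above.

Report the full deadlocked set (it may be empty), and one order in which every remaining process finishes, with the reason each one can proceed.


Deadlocked: T_a, T_h and T_d.
Key observation: the knot is the closed ring of waits T_a -> T_d -> T_a; T_h is caught in further circular waits.
A valid finishing order for the others: T_f, T_i, T_e, T_g, T_b.
Step-by-step check:
  run T_f (it waits on nothing); releases lock-c
  run T_i (it waits on nothing); releases lock-j
  run T_e (it waits on nothing); releases lock-b and lock-n
  T_g waits on lock-n — all released -> runs and releases lock-o
  run T_b (it waits on nothing); releases lock-f


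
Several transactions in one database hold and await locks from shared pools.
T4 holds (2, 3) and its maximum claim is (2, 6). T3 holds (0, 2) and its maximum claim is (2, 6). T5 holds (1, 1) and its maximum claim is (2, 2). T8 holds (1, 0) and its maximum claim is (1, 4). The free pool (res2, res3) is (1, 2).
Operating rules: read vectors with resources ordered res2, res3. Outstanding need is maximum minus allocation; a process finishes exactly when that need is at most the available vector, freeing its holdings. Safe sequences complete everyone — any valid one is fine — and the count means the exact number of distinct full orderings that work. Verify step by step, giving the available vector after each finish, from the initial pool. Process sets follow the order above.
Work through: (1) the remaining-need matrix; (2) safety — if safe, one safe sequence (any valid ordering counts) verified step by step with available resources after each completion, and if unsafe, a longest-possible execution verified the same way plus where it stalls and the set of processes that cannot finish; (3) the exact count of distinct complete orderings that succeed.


(1) Need matrix, components ordered res2, res3:
  T4: (0, 3)
  T3: (2, 4)
  T5: (1, 1)
  T8: (0, 4)
(2) The state is SAFE; one workable sequence: T5, T4, T3, T8.
Key observation: the order's first zero-slack moment is T5 ((1, 1) needed, (1, 2) free — a requested resource with nothing to spare).
Check, step by step:
  pool = (1, 2)
  run T5 (needs (1, 1), free (1, 2)); after release of (1, 1) the pool is (2, 3)
  run T4 (needs (0, 3), free (2, 3)); after release of (2, 3) the pool is (4, 6)
  run T3 (needs (2, 4), free (4, 6)); after release of (0, 2) the pool is (4, 8)
  run T8 (needs (0, 4), free (4, 8)); after release of (1, 0) the pool is (5, 8)
(3) Exactly 2 of the possible complete orderings are safe sequences.


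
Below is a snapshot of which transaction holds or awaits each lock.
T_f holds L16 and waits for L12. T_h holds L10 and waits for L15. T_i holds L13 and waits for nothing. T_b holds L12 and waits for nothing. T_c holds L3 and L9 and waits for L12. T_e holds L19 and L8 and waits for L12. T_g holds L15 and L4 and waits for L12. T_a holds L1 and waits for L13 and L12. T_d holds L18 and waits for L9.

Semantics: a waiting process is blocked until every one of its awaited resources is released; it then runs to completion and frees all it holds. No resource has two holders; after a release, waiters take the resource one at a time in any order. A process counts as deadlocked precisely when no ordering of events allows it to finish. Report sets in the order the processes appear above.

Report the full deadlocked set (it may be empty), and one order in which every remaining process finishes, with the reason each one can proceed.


Nothing here is deadlocked.
Key observation: the wait graph is acyclic; completion cascades from the unblocked processes through everyone else.
The rest can finish in the order T_i, T_b, T_g, T_f, T_a, T_h, T_c, T_e, T_d.
Walking it through:
  T_i waits on nothing -> runs at once and releases L13
  T_b waits on nothing -> runs at once and releases L12
  T_g: everything it awaited (L12) is free; runs, freeing L15 and L4
  T_f: everything it awaited (L12) is free; runs, freeing L16
  T_a: everything it awaited (L13 and L12) is free; runs, freeing L1
  T_h: everything it awaited (L15) is free; runs, freeing L10
  T_c: everything it awaited (L12) is free; runs, freeing L3 and L9
  T_e: everything it awaited (L12) is free; runs, freeing L19 and L8
  T_d: everything it awaited (L9) is free; runs, freeing L18


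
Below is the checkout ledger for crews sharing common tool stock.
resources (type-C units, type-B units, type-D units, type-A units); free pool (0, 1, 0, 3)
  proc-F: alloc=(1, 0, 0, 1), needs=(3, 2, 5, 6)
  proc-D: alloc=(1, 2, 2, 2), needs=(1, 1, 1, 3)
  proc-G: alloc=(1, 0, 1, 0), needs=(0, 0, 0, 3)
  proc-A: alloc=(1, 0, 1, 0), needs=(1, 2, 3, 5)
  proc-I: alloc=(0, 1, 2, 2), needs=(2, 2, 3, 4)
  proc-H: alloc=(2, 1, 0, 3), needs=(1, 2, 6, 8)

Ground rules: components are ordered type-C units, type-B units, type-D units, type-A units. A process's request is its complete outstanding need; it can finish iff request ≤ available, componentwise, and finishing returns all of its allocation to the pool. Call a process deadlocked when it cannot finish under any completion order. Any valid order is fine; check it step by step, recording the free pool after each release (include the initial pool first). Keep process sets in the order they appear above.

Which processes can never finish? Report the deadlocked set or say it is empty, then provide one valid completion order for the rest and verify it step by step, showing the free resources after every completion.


Nothing here is deadlocked.
Key observation: beginning at proc-G, releases accumulate fast enough that every process eventually fits.
The rest can finish in the order proc-G, proc-D, proc-I, proc-A, proc-F, proc-H. Walking it through:
  pool = (0, 1, 0, 3)
  proc-G needs (0, 0, 0, 3) <= (0, 1, 0, 3) -> finishes; pool += (1, 0, 1, 0) = (1, 1, 1, 3)
  proc-D needs (1, 1, 1, 3) <= (1, 1, 1, 3) -> finishes; pool += (1, 2, 2, 2) = (2, 3, 3, 5)
  proc-I needs (2, 2, 3, 4) <= (2, 3, 3, 5) -> finishes; pool += (0, 1, 2, 2) = (2, 4, 5, 7)
  proc-A needs (1, 2, 3, 5) <= (2, 4, 5, 7) -> finishes; pool += (1, 0, 1, 0) = (3, 4, 6, 7)
  proc-F needs (3, 2, 5, 6) <= (3, 4, 6, 7) -> finishes; pool += (1, 0, 0, 1) = (4, 4, 6, 8)
  proc-H needs (1, 2, 6, 8) <= (4, 4, 6, 8) -> finishes; pool += (2, 1, 0, 3) = (6, 5, 6, 11)


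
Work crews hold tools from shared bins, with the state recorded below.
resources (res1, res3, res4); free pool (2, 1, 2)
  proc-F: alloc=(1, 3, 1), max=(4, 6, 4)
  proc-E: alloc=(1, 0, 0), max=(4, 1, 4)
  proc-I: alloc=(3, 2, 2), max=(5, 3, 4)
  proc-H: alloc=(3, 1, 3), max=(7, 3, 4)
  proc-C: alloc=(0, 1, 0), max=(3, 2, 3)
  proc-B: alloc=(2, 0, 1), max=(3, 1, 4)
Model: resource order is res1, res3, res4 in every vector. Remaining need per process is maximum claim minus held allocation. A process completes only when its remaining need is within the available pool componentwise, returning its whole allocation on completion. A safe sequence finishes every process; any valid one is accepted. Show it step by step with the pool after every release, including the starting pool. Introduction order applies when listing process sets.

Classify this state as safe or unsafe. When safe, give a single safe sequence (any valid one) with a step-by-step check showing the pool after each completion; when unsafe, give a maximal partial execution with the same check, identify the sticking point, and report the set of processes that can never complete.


SAFE — a valid safe sequence is proc-I, proc-B, proc-H, proc-C, proc-E, proc-F.
Key observation: the order's first zero-slack moment is proc-I ((2, 1, 2) needed, (2, 1, 2) free — a requested resource with nothing to spare).
Verifying each step:
  pool = (2, 1, 2)
  proc-I needs (2, 1, 2) <= (2, 1, 2) -> finishes; pool += (3, 2, 2) = (5, 3, 4)
  proc-B needs (1, 1, 3) <= (5, 3, 4) -> finishes; pool += (2, 0, 1) = (7, 3, 5)
  proc-H needs (4, 2, 1) <= (7, 3, 5) -> finishes; pool += (3, 1, 3) = (10, 4, 8)
  proc-C needs (3, 1, 3) <= (10, 4, 8) -> finishes; pool += (0, 1, 0) = (10, 5, 8)
  proc-E needs (3, 1, 4) <= (10, 5, 8) -> finishes; pool += (1, 0, 0) = (11, 5, 8)
  proc-F needs (3, 3, 3) <= (11, 5, 8) -> finishes; pool += (1, 3, 1) = (12, 8, 9)


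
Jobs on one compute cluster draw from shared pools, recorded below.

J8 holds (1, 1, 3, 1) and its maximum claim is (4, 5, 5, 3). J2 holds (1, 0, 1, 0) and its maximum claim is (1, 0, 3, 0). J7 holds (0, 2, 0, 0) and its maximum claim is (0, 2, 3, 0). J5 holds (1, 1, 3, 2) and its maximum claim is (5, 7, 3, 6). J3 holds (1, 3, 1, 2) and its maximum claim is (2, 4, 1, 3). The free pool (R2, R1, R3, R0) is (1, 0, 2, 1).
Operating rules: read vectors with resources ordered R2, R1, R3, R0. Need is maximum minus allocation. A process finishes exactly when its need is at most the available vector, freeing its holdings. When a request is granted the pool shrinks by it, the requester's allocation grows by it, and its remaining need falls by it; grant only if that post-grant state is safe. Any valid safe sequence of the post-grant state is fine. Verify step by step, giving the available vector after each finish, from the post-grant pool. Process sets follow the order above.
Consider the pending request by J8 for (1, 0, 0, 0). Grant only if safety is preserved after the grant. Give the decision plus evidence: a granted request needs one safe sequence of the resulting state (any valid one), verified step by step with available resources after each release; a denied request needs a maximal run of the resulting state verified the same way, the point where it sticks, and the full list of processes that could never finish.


GRANT — the state after the grant stays safe, e.g. via J2, J7, J3, J8, J5.
Key observation: even at the reduced pool (0, 0, 2, 1), J2 fits immediately, so safety survives the grant.
Step-by-step check of the post-grant state:
  pool = (0, 0, 2, 1)
  J2: need (0, 0, 2, 0) fits (0, 0, 2, 1); releases (1, 0, 1, 0), pool now (1, 0, 3, 1)
  J7: need (0, 0, 3, 0) fits (1, 0, 3, 1); releases (0, 2, 0, 0), pool now (1, 2, 3, 1)
  J3: need (1, 1, 0, 1) fits (1, 2, 3, 1); releases (1, 3, 1, 2), pool now (2, 5, 4, 3)
  J8: need (2, 4, 2, 2) fits (2, 5, 4, 3); releases (2, 1, 3, 1), pool now (4, 6, 7, 4)
  J5: need (4, 6, 0, 4) fits (4, 6, 7, 4); releases (1, 1, 3, 2), pool now (5, 7, 10, 6)


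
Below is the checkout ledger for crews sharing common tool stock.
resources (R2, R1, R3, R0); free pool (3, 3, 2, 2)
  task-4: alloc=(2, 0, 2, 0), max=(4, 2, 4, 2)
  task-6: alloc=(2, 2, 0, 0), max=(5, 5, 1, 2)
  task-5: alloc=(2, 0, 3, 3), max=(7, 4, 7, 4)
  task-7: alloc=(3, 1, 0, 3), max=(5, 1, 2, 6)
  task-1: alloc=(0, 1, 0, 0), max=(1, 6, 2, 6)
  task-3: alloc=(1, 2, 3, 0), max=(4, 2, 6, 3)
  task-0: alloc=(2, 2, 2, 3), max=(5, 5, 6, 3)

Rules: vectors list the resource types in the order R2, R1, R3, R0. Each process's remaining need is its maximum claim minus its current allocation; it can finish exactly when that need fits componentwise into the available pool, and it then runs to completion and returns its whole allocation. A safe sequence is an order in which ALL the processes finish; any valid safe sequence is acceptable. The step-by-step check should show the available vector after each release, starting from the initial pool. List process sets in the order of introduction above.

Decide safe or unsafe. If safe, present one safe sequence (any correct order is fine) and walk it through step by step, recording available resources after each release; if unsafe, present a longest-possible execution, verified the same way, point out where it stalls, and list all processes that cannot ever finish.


SAFE, for example via the order task-4, task-0, task-3, task-5, task-1, task-6, task-7.
Key observation: task-4 is the earliest step where a requested resource binds exactly: need (2, 2, 2, 2), pool (3, 3, 2, 2) at its turn.
Verifying each step:
  pool = (3, 3, 2, 2)
  task-4 needs (2, 2, 2, 2) <= (3, 3, 2, 2) -> finishes; pool += (2, 0, 2, 0) = (5, 3, 4, 2)
  task-0 needs (3, 3, 4, 0) <= (5, 3, 4, 2) -> finishes; pool += (2, 2, 2, 3) = (7, 5, 6, 5)
  task-3 needs (3, 0, 3, 3) <= (7, 5, 6, 5) -> finishes; pool += (1, 2, 3, 0) = (8, 7, 9, 5)
  task-5 needs (5, 4, 4, 1) <= (8, 7, 9, 5) -> finishes; pool += (2, 0, 3, 3) = (10, 7, 12, 8)
  task-1 needs (1, 5, 2, 6) <= (10, 7, 12, 8) -> finishes; pool += (0, 1, 0, 0) = (10, 8, 12, 8)
  task-6 needs (3, 3, 1, 2) <= (10, 8, 12, 8) -> finishes; pool += (2, 2, 0, 0) = (12, 10, 12, 8)
  task-7 needs (2, 0, 2, 3) <= (12, 10, 12, 8) -> finishes; pool += (3, 1, 0, 3) = (15, 11, 12, 11)


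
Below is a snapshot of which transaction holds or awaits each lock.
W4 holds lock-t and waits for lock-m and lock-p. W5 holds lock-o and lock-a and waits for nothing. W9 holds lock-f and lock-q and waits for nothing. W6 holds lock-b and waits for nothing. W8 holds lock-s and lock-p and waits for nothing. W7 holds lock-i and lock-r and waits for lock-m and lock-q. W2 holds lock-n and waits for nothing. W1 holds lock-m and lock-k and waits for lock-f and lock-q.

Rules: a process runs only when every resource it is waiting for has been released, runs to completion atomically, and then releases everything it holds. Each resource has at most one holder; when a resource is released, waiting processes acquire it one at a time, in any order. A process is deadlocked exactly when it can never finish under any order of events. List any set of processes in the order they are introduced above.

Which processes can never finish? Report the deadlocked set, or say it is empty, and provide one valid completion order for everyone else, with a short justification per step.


Nothing here is deadlocked.
Key observation: the wait relation is loop-free; peeling off processes with no waits unwinds the whole state.
One completion order for the rest: W8, W9, W1, W4, W2, W5, W6, W7.
Verifying each step:
  W8: no waits; runs immediately, freeing lock-s and lock-p
  W9: no waits; runs immediately, freeing lock-f and lock-q
  run W1 (all its waits — lock-f and lock-q — are resolved); releases lock-m and lock-k
  run W4 (all its waits — lock-m and lock-p — are resolved); releases lock-t
  W2: no waits; runs immediately, freeing lock-n
  W5: no waits; runs immediately, freeing lock-o and lock-a
  W6: no waits; runs immediately, freeing lock-b
  run W7 (all its waits — lock-m and lock-q — are resolved); releases lock-i and lock-r


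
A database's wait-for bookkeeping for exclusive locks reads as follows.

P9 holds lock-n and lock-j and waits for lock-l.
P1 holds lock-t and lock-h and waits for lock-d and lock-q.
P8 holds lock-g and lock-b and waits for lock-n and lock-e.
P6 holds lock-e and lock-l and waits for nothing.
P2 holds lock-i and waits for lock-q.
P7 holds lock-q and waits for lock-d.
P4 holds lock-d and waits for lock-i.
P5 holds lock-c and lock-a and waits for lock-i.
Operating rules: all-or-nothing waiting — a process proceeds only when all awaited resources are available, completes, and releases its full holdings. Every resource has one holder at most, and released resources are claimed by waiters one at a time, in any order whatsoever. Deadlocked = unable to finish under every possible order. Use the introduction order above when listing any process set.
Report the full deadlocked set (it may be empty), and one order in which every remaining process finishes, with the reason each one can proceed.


Deadlocked set: P1, P2, P7, P4 and P5.
Key observation: the cycle P7 -> P4 -> P2 -> P7 can never break — each member waits on the next; P1 and P5 wait into the deadlock from upstream.
A valid finishing order for the others: P6, P9, P8.
Step-by-step check:
  P6 waits on nothing -> runs at once and releases lock-e and lock-l
  run P9 (all its waits — lock-l — are resolved); releases lock-n and lock-j
  run P8 (all its waits — lock-n and lock-e — are resolved); releases lock-g and lock-b


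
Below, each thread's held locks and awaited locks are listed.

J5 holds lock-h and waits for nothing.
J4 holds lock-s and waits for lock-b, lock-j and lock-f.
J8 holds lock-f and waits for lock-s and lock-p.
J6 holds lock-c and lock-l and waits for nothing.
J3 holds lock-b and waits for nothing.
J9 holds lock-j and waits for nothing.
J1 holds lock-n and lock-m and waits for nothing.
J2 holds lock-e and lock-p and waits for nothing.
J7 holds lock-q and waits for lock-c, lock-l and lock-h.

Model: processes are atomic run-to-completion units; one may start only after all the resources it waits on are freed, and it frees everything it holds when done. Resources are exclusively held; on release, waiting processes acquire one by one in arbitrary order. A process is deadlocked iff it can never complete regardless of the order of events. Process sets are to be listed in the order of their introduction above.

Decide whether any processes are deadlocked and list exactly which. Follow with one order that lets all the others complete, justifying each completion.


The deadlocked set is J4 and J8.
Key observation: along J4 -> J8 -> J4, each member waits on what the next one holds — a deadlock; no other process is dragged down with it.
The rest can finish in the order J1, J6, J2, J5, J9, J7, J3.
Step-by-step check:
  J1 waits on nothing -> runs at once and releases lock-n and lock-m
  J6 waits on nothing -> runs at once and releases lock-c and lock-l
  J2 waits on nothing -> runs at once and releases lock-e and lock-p
  J5 waits on nothing -> runs at once and releases lock-h
  J9 waits on nothing -> runs at once and releases lock-j
  J7 waits on lock-c, lock-l and lock-h — all released -> runs and releases lock-q
  J3 waits on nothing -> runs at once and releases lock-b


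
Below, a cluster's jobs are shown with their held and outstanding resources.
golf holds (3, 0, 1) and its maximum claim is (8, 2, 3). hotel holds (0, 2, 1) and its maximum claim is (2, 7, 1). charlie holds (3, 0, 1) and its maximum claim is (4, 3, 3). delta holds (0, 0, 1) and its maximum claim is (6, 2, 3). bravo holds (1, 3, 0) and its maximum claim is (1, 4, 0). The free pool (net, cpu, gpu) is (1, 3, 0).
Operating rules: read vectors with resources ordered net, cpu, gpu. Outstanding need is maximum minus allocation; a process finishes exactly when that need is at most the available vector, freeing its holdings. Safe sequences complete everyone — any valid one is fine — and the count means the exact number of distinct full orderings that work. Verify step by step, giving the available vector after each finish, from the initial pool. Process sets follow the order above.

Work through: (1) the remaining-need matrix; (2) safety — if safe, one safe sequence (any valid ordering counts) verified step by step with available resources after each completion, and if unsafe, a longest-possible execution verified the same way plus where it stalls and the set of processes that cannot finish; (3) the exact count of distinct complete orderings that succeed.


(1) Outstanding need per process (order net, cpu, gpu):
  golf: (5, 2, 2)
  hotel: (2, 5, 0)
  charlie: (1, 3, 2)
  delta: (6, 2, 2)
  bravo: (0, 1, 0)
(2) UNSAFE — no complete ordering exists.
Key observation: the wall is gpu: completing bravo, hotel brings the pool only to (2, 8, 1), and all the rest need more.
Going as far as possible: bravo, hotel; after that, nothing fits. Check, step by step:
  pool = (1, 3, 0)
  bravo: need (0, 1, 0) fits (1, 3, 0); releases (1, 3, 0), pool now (2, 6, 0)
  hotel: need (2, 5, 0) fits (2, 6, 0); releases (0, 2, 1), pool now (2, 8, 1)
  blocked: golf wants (5, 2, 2), pool (2, 8, 1) — not enough net and gpu
  blocked: charlie wants (1, 3, 2), pool (2, 8, 1) — not enough gpu
  blocked: delta wants (6, 2, 2), pool (2, 8, 1) — not enough net and gpu
Permanently blocked: golf, charlie and delta.
(3) Exactly 0 of the possible complete orderings are safe sequences.


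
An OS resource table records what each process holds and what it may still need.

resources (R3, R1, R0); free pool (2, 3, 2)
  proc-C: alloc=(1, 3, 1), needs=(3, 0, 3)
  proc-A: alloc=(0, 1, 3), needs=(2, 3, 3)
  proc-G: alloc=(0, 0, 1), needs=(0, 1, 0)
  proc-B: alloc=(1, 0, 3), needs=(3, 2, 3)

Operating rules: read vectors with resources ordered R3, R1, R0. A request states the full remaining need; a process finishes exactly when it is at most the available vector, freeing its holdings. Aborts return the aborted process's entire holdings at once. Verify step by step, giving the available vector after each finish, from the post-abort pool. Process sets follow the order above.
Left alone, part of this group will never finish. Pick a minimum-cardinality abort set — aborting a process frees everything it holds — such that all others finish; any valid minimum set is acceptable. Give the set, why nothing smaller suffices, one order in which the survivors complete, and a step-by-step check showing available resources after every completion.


The answer: abort proc-B.
Key observation: aborting proc-B returns (1, 0, 3), and proc-C — hopeless before — runs at step 2 with the returned capacity in the pool.
No smaller set exists: with zero aborts the deadlock remains.
The survivors complete as proc-G, proc-C, proc-A. Check, step by step (starting from the post-abort pool):
  pool = (3, 3, 5)
  proc-G needs (0, 1, 0) <= (3, 3, 5) -> finishes; pool += (0, 0, 1) = (3, 3, 6)
  proc-C needs (3, 0, 3) <= (3, 3, 6) -> finishes; pool += (1, 3, 1) = (4, 6, 7)
  proc-A needs (2, 3, 3) <= (4, 6, 7) -> finishes; pool += (0, 1, 3) = (4, 7, 10)


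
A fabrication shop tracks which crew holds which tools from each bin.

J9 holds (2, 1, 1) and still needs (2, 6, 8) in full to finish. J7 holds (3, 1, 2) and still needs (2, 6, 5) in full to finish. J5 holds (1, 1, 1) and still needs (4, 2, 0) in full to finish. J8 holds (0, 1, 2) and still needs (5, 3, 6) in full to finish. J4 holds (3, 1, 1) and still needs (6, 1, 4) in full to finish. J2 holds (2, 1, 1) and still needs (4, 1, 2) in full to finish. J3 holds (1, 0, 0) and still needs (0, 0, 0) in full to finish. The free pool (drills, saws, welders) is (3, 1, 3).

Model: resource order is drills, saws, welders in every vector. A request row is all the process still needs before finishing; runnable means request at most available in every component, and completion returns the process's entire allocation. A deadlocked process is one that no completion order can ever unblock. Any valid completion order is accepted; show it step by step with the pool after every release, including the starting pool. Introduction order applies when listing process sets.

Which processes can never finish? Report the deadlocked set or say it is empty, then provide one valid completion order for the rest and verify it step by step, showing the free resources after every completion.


The deadlocked set is J9 and J7.
Key observation: the wall is saws: completing J3, J2, J4, J5, J8 brings the pool only to (10, 5, 8), and all the rest need more.
A valid finishing order for the others: J3, J2, J4, J5, J8. Walking it through:
  pool = (3, 1, 3)
  J3: need (0, 0, 0) fits (3, 1, 3); releases (1, 0, 0), pool now (4, 1, 3)
  J2: need (4, 1, 2) fits (4, 1, 3); releases (2, 1, 1), pool now (6, 2, 4)
  J4: need (6, 1, 4) fits (6, 2, 4); releases (3, 1, 1), pool now (9, 3, 5)
  J5: need (4, 2, 0) fits (9, 3, 5); releases (1, 1, 1), pool now (10, 4, 6)
  J8: need (5, 3, 6) fits (10, 4, 6); releases (0, 1, 2), pool now (10, 5, 8)
The blocked processes can never fit:
  J9 cannot run: need (2, 6, 8) vs free (10, 5, 8) (insufficient saws)
  J7 cannot run: need (2, 6, 5) vs free (10, 5, 8) (insufficient saws)
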